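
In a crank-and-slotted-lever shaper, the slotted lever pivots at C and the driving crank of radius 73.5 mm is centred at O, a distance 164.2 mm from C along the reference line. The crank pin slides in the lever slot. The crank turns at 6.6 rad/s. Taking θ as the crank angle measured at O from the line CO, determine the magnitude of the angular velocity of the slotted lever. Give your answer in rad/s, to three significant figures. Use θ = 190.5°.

4.94

ω = 6.6 rad/s
Crank pin A relative to C: A = (d + r cosθ, r sinθ); lever angle φ = atan2(r sinθ, d + r cosθ).
Differentiating tanφ: φ̇ = rω(d cosθ + r)/(d² + r² + 2dr cosθ).
d² + r² + 2dr cosθ = |CA|² = 0.00863067 m²;  d cosθ + r = -0.08795 m.
|ω_lever| = |0.0735·6.6·-0.08795| / 0.00863067 = 4.9434 rad/s.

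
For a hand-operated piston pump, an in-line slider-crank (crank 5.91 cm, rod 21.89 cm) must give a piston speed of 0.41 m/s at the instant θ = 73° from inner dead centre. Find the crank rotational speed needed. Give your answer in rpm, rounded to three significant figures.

64.0

For an in-line slider-crank, |v_piston| = rω|sinθ|·[1 + r cosθ/√(L² − r² sin²θ)].
With r = 0.0591 m, L = 0.2189 m, θ = 73°: the bracketed kinematic factor |dx/dθ| = 0.061135 m.
ω = v/|dx/dθ| = 0.41/0.061135 = 6.7064 rad/s.
N = 60ω/(2π) = 64.042 rpm.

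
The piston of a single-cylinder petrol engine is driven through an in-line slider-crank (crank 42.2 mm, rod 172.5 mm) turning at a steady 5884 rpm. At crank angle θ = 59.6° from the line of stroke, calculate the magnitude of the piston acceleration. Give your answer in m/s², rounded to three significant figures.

6200

ω = 2π·5884/60 = 616.2 rad/s
x(θ) = r cosθ + √(L² − r² sin²θ); with ω constant, a = ω²·d²x/dθ².
d²x/dθ² = −r cosθ − r²(cos2θ)/√u − r⁴ sin²2θ/(4u^{3/2}),  u = L² − r² sin²θ = 0.0284314 m².
Substituting r = 0.0422 m, L = 0.1725 m, θ = 59.6°: d²x/dθ² = -0.016328 m.
a = ω²·d²x/dθ² = (616.2)²·(-0.016328) = -6199.2 m/s²;  |a| = 6199.2 m/s².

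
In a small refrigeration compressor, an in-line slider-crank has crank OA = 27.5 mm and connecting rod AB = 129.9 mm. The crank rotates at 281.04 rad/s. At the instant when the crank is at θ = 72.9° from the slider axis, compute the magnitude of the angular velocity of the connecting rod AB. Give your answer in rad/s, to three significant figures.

ω = 281 rad/s
The rod makes angle φ with the slider axis where L sinφ = r sinθ; differentiating, L cosφ·φ̇ = r ω cosθ.
L cosφ = √(L² − r² sin²θ) = 0.12721 m.
|ω_rod| = r ω |cosθ| / √(L² − r² sin²θ) = 0.0275·281·0.29404/0.12721 = 17.864 rad/s.

17.9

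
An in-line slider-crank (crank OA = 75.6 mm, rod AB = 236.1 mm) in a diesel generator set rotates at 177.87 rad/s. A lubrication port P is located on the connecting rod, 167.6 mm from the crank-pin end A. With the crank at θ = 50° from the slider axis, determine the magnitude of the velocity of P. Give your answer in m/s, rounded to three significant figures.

12.1

ω = 177.9 rad/s.  Crank-pin speed |V_A| = rω = 13.447 m/s, perpendicular to OA.
Rod angle: sinφ = −(r/L) sinθ ⇒ φ = -14.199°; ω_rod = −rω cosθ/√(L²−r²sin²θ) = -37.763 rad/s.
V_P = V_A + ω_rod × AP, with AP = 0.1676 m along the rod.
Components: V_Px = −rω sinθ − a·ω_rod·sinφ = -11.853 m/s;  V_Py = rω cosθ + a·ω_rod·cosφ = +2.5078 m/s.
|V_P| = √(V_Px² + V_Py²) = 12.116 m/s.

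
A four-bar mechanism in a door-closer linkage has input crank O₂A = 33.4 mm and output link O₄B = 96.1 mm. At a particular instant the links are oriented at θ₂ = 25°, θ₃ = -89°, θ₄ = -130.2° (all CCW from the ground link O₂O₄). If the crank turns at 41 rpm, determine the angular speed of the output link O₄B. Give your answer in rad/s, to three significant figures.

ω₂ = 4.294 rad/s (from 41 rpm).
Differentiating the loop-closure r₂e^{iθ₂}+r₃e^{iθ₃}=r₁+r₄e^{iθ₄} gives r₂ω₂e^{iθ₂}+r₃ω₃e^{iθ₃}=r₄ω₄e^{iθ₄}.
Eliminating the other unknown: ω₄ = r₂ω₂ sin(θ₂−θ₃) / [r₄ sin(θ₄−θ₃)].
Numerator sine = +0.91355; denominator sine = -0.65869.
Result = 0.0334·4.294·(+0.91355) / (0.0961·(-0.65869)) = -2.0696 rad/s; magnitude 2.0696 rad/s.

2.07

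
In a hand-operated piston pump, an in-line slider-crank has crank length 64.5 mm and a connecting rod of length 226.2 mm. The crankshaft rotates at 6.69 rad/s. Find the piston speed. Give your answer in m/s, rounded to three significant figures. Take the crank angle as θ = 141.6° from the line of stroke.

0.207

ω = 6.69 rad/s
For an in-line slider-crank, x = r cosθ + √(L² − r² sin²θ), so v = −rω sinθ·[1 + r cosθ/√(L² − r² sin²θ)].
With r = 0.0645 m, L = 0.2262 m, θ = 141.6°: √(L² − r² sin²θ) = 0.22262 m.
v = −0.0645·6.69·0.62115·[1 + 0.0645·-0.78369/0.22262] = -0.20717 m/s.
|v| = 0.20717 m/s.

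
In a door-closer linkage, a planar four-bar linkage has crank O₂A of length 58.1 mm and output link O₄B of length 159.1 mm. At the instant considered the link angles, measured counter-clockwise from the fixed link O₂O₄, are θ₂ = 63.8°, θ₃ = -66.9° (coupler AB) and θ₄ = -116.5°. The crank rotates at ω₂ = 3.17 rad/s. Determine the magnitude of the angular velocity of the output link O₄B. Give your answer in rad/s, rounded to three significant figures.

1.15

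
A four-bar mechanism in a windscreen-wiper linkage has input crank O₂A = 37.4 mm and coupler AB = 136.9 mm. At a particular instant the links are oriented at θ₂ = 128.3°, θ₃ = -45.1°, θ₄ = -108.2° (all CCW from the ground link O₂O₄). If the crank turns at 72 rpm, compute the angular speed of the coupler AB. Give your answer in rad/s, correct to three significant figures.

1.93

ω₂ = 7.54 rad/s (from 72 rpm).
Differentiating the loop-closure r₂e^{iθ₂}+r₃e^{iθ₃}=r₁+r₄e^{iθ₄} gives r₂ω₂e^{iθ₂}+r₃ω₃e^{iθ₃}=r₄ω₄e^{iθ₄}.
Eliminating the other unknown: ω₃ = r₂ω₂ sin(θ₄−θ₂) / [r₃ sin(θ₃−θ₄)].
Numerator sine = +0.83389; denominator sine = +0.89180.
Result = 0.0374·7.54·(+0.83389) / (0.1369·(+0.89180)) = +1.9261 rad/s; magnitude 1.9261 rad/s.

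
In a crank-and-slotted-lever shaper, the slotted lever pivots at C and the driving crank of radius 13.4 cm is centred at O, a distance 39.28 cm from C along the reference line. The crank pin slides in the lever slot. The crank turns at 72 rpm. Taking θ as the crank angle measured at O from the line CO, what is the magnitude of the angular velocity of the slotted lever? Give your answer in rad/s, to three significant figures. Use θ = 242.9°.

0.365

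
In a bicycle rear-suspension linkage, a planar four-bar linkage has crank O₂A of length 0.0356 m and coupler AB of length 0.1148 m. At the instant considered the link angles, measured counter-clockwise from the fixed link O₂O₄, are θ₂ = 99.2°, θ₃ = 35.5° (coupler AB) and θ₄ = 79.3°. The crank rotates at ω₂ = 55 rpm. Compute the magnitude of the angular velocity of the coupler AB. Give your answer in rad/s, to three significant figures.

ω₂ = 5.76 rad/s (from 55 rpm).
Differentiating the loop-closure r₂e^{iθ₂}+r₃e^{iθ₃}=r₁+r₄e^{iθ₄} gives r₂ω₂e^{iθ₂}+r₃ω₃e^{iθ₃}=r₄ω₄e^{iθ₄}.
Eliminating the other unknown: ω₃ = r₂ω₂ sin(θ₄−θ₂) / [r₃ sin(θ₃−θ₄)].
Numerator sine = -0.34038; denominator sine = -0.69214.
Result = 0.0356·5.76·(-0.34038) / (0.1148·(-0.69214)) = +0.87835 rad/s; magnitude 0.87835 rad/s.

0.878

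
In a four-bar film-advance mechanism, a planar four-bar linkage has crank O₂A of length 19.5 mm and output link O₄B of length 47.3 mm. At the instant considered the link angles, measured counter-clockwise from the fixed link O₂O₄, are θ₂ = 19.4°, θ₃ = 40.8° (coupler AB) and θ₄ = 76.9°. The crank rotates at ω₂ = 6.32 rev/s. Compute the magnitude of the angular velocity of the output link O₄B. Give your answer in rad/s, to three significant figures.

10.1

ω₂ = 39.71 rad/s (from 6.32 rev/s).
Differentiating the loop-closure r₂e^{iθ₂}+r₃e^{iθ₃}=r₁+r₄e^{iθ₄} gives r₂ω₂e^{iθ₂}+r₃ω₃e^{iθ₃}=r₄ω₄e^{iθ₄}.
Eliminating the other unknown: ω₄ = r₂ω₂ sin(θ₂−θ₃) / [r₄ sin(θ₄−θ₃)].
Numerator sine = -0.36488; denominator sine = +0.58920.
Result = 0.0195·39.71·(-0.36488) / (0.0473·(+0.58920)) = -10.138 rad/s; magnitude 10.138 rad/s.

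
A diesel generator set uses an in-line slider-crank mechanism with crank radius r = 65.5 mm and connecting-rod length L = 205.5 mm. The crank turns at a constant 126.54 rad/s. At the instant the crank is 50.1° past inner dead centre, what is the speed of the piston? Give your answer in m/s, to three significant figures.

7.70

ω = 126.5 rad/s
For an in-line slider-crank, x = r cosθ + √(L² − r² sin²θ), so v = −rω sinθ·[1 + r cosθ/√(L² − r² sin²θ)].
With r = 0.0655 m, L = 0.2055 m, θ = 50.1°: √(L² − r² sin²θ) = 0.19926 m.
v = −0.0655·126.5·0.76717·[1 + 0.0655·0.64145/0.19926] = -7.6993 m/s.
|v| = 7.6993 m/s.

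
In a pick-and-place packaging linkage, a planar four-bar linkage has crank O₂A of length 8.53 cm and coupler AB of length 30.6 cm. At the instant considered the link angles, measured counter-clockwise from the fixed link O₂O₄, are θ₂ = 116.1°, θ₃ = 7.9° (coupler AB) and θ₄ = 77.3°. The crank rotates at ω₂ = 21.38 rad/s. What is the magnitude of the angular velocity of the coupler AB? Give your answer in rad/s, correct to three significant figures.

3.99

ω₂ = 21.38 rad/s
Differentiating the loop-closure r₂e^{iθ₂}+r₃e^{iθ₃}=r₁+r₄e^{iθ₄} gives r₂ω₂e^{iθ₂}+r₃ω₃e^{iθ₃}=r₄ω₄e^{iθ₄}.
Eliminating the other unknown: ω₃ = r₂ω₂ sin(θ₄−θ₂) / [r₃ sin(θ₃−θ₄)].
Numerator sine = -0.62660; denominator sine = -0.93606.
Result = 0.0853·21.38·(-0.62660) / (0.306·(-0.93606)) = +3.9896 rad/s; magnitude 3.9896 rad/s.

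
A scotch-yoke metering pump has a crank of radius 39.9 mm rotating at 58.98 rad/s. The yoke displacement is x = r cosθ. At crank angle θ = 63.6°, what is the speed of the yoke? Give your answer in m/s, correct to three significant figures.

ω = 58.98 rad/s
x = r cosθ ⇒ ẋ = −rω sinθ.
|v| = rω|sinθ| = 0.0399·58.98·|sin 63.6°| = 2.1079 m/s.

2.11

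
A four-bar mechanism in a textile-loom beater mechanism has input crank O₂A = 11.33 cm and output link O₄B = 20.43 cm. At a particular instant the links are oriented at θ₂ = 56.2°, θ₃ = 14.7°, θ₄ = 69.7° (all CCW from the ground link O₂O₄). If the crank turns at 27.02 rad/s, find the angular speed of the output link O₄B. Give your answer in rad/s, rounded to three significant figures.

12.1

ω₂ = 27.02 rad/s
Differentiating the loop-closure r₂e^{iθ₂}+r₃e^{iθ₃}=r₁+r₄e^{iθ₄} gives r₂ω₂e^{iθ₂}+r₃ω₃e^{iθ₃}=r₄ω₄e^{iθ₄}.
Eliminating the other unknown: ω₄ = r₂ω₂ sin(θ₂−θ₃) / [r₄ sin(θ₄−θ₃)].
Numerator sine = +0.66262; denominator sine = +0.81915.
Result = 0.1133·27.02·(+0.66262) / (0.2043·(+0.81915)) = +12.121 rad/s; magnitude 12.121 rad/s.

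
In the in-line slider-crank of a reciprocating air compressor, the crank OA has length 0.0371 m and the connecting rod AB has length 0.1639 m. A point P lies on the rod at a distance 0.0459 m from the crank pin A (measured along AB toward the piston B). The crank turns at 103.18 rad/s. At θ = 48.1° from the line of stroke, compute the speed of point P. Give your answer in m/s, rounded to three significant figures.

ω = 103.2 rad/s.  Crank-pin speed |V_A| = rω = 3.828 m/s, perpendicular to OA.
Rod angle: sinφ = −(r/L) sinθ ⇒ φ = -9.699°; ω_rod = −rω cosθ/√(L²−r²sin²θ) = -15.824 rad/s.
V_P = V_A + ω_rod × AP, with AP = 0.0459 m along the rod.
Components: V_Px = −rω sinθ − a·ω_rod·sinφ = -2.9716 m/s;  V_Py = rω cosθ + a·ω_rod·cosφ = +1.8405 m/s.
|V_P| = √(V_Px² + V_Py²) = 3.4954 m/s.

3.50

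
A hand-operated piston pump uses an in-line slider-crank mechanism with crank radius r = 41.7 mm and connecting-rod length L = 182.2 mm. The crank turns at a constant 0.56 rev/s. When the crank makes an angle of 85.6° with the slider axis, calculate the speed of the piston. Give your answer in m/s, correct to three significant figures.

0.149

ω = 2π·0.56 = 3.519 rad/s
For an in-line slider-crank, x = r cosθ + √(L² − r² sin²θ), so v = −rω sinθ·[1 + r cosθ/√(L² − r² sin²θ)].
With r = 0.0417 m, L = 0.1822 m, θ = 85.6°: √(L² − r² sin²θ) = 0.17739 m.
v = −0.0417·3.519·0.99705·[1 + 0.0417·0.07672/0.17739] = -0.14893 m/s.
|v| = 0.14893 m/s.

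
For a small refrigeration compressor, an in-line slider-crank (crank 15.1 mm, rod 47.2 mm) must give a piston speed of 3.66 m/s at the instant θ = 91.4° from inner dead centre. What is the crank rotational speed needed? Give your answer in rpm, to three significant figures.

2330

For an in-line slider-crank, |v_piston| = rω|sinθ|·[1 + r cosθ/√(L² − r² sin²θ)].
With r = 0.0151 m, L = 0.0472 m, θ = 91.4°: the bracketed kinematic factor |dx/dθ| = 0.014971 m.
ω = v/|dx/dθ| = 3.66/0.014971 = 244.47 rad/s.
N = 60ω/(2π) = 2334.5 rpm.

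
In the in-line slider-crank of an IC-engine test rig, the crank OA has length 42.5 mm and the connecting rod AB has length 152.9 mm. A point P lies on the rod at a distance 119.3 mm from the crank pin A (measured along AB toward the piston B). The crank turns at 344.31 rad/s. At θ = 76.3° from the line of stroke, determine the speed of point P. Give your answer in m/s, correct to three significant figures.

ω = 344.3 rad/s.  Crank-pin speed |V_A| = rω = 14.633 m/s, perpendicular to OA.
Rod angle: sinφ = −(r/L) sinθ ⇒ φ = -15.667°; ω_rod = −rω cosθ/√(L²−r²sin²θ) = -23.541 rad/s.
V_P = V_A + ω_rod × AP, with AP = 0.1193 m along the rod.
Components: V_Px = −rω sinθ − a·ω_rod·sinφ = -14.975 m/s;  V_Py = rω cosθ + a·ω_rod·cosφ = +0.76159 m/s.
|V_P| = √(V_Px² + V_Py²) = 14.995 m/s.

15.0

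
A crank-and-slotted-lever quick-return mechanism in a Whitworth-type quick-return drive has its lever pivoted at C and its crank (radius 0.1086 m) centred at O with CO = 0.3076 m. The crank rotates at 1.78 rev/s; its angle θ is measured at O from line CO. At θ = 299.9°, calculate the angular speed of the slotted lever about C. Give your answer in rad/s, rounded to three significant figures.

2.28

ω = 11.18 rad/s (from 1.78 rev/s).
Crank pin A relative to C: A = (d + r cosθ, r sinθ); lever angle φ = atan2(r sinθ, d + r cosθ).
Differentiating tanφ: φ̇ = rω(d cosθ + r)/(d² + r² + 2dr cosθ).
d² + r² + 2dr cosθ = |CA|² = 0.139716 m²;  d cosθ + r = +0.26193 m.
|ω_lever| = |0.1086·11.18·+0.26193| / 0.139716 = 2.2771 rad/s.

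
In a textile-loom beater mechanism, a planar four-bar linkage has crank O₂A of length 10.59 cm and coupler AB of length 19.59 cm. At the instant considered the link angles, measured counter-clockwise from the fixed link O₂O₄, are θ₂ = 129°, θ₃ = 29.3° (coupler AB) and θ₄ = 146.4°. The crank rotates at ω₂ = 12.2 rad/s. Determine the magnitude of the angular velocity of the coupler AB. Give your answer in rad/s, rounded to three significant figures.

ω₂ = 12.2 rad/s
Differentiating the loop-closure r₂e^{iθ₂}+r₃e^{iθ₃}=r₁+r₄e^{iθ₄} gives r₂ω₂e^{iθ₂}+r₃ω₃e^{iθ₃}=r₄ω₄e^{iθ₄}.
Eliminating the other unknown: ω₃ = r₂ω₂ sin(θ₄−θ₂) / [r₃ sin(θ₃−θ₄)].
Numerator sine = +0.29904; denominator sine = -0.89021.
Result = 0.1059·12.2·(+0.29904) / (0.1959·(-0.89021)) = -2.2154 rad/s; magnitude 2.2154 rad/s.

2.22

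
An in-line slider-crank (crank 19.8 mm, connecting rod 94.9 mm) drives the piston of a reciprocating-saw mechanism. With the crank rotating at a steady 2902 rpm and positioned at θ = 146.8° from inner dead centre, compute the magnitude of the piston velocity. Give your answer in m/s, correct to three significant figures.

2.72

ω = 2π·2902/60 = 303.9 rad/s
For an in-line slider-crank, x = r cosθ + √(L² − r² sin²θ), so v = −rω sinθ·[1 + r cosθ/√(L² − r² sin²θ)].
With r = 0.0198 m, L = 0.0949 m, θ = 146.8°: √(L² − r² sin²θ) = 0.094279 m.
v = −0.0198·303.9·0.54756·[1 + 0.0198·-0.83676/0.094279] = -2.7158 m/s.
|v| = 2.7158 m/s.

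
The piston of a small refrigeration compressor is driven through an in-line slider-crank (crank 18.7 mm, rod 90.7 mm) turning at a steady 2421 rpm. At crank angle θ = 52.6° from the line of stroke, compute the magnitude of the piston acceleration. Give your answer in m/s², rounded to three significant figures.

667

ω = 2π·2421/60 = 253.5 rad/s
x(θ) = r cosθ + √(L² − r² sin²θ); with ω constant, a = ω²·d²x/dθ².
d²x/dθ² = −r cosθ − r²(cos2θ)/√u − r⁴ sin²2θ/(4u^{3/2}),  u = L² − r² sin²θ = 0.0080058 m².
Substituting r = 0.0187 m, L = 0.0907 m, θ = 52.6°: d²x/dθ² = -0.010373 m.
a = ω²·d²x/dθ² = (253.5)²·(-0.010373) = -666.73 m/s²;  |a| = 666.73 m/s².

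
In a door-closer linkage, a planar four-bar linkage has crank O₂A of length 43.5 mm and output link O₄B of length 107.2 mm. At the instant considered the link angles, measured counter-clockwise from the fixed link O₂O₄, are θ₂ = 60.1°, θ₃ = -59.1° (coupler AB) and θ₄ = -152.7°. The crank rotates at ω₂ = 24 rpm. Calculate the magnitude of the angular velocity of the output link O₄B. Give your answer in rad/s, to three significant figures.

ω₂ = 2.513 rad/s (from 24 rpm).
Differentiating the loop-closure r₂e^{iθ₂}+r₃e^{iθ₃}=r₁+r₄e^{iθ₄} gives r₂ω₂e^{iθ₂}+r₃ω₃e^{iθ₃}=r₄ω₄e^{iθ₄}.
Eliminating the other unknown: ω₄ = r₂ω₂ sin(θ₂−θ₃) / [r₄ sin(θ₄−θ₃)].
Numerator sine = +0.87292; denominator sine = -0.99803.
Result = 0.0435·2.513·(+0.87292) / (0.1072·(-0.99803)) = -0.89201 rad/s; magnitude 0.89201 rad/s.

0.892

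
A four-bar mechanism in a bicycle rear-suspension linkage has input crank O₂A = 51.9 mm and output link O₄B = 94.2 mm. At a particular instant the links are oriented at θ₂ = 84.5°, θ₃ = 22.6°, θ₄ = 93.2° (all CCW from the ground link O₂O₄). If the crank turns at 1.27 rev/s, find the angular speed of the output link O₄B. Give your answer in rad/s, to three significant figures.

4.11

ω₂ = 7.98 rad/s (from 1.27 rev/s).
Differentiating the loop-closure r₂e^{iθ₂}+r₃e^{iθ₃}=r₁+r₄e^{iθ₄} gives r₂ω₂e^{iθ₂}+r₃ω₃e^{iθ₃}=r₄ω₄e^{iθ₄}.
Eliminating the other unknown: ω₄ = r₂ω₂ sin(θ₂−θ₃) / [r₄ sin(θ₄−θ₃)].
Numerator sine = +0.88213; denominator sine = +0.94322.
Result = 0.0519·7.98·(+0.88213) / (0.0942·(+0.94322)) = +4.1117 rad/s; magnitude 4.1117 rad/s.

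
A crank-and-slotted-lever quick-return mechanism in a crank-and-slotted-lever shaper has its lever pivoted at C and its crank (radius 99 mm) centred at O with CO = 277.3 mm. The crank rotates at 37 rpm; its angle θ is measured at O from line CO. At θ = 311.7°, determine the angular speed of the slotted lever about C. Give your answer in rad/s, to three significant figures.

ω = 3.875 rad/s (from 37 rpm).
Crank pin A relative to C: A = (d + r cosθ, r sinθ); lever angle φ = atan2(r sinθ, d + r cosθ).
Differentiating tanφ: φ̇ = rω(d cosθ + r)/(d² + r² + 2dr cosθ).
d² + r² + 2dr cosθ = |CA|² = 0.123221 m²;  d cosθ + r = +0.28347 m.
|ω_lever| = |0.099·3.875·+0.28347| / 0.123221 = 0.88244 rad/s.

0.882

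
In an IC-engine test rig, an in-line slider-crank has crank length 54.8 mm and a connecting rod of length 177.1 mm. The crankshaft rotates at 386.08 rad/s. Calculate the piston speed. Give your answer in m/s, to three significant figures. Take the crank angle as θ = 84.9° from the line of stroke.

ω = 386.1 rad/s
For an in-line slider-crank, x = r cosθ + √(L² − r² sin²θ), so v = −rω sinθ·[1 + r cosθ/√(L² − r² sin²θ)].
With r = 0.0548 m, L = 0.1771 m, θ = 84.9°: √(L² − r² sin²θ) = 0.16848 m.
v = −0.0548·386.1·0.99604·[1 + 0.0548·0.08889/0.16848] = -21.683 m/s.
|v| = 21.683 m/s.

21.7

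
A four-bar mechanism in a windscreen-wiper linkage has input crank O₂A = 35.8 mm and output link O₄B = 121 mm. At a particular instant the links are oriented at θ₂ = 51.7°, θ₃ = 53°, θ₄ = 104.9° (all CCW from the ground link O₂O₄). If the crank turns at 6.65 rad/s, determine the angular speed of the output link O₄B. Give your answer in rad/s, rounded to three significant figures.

ω₂ = 6.65 rad/s
Differentiating the loop-closure r₂e^{iθ₂}+r₃e^{iθ₃}=r₁+r₄e^{iθ₄} gives r₂ω₂e^{iθ₂}+r₃ω₃e^{iθ₃}=r₄ω₄e^{iθ₄}.
Eliminating the other unknown: ω₄ = r₂ω₂ sin(θ₂−θ₃) / [r₄ sin(θ₄−θ₃)].
Numerator sine = -0.02269; denominator sine = +0.78694.
Result = 0.0358·6.65·(-0.02269) / (0.121·(+0.78694)) = -0.056724 rad/s; magnitude 0.056724 rad/s.

0.0567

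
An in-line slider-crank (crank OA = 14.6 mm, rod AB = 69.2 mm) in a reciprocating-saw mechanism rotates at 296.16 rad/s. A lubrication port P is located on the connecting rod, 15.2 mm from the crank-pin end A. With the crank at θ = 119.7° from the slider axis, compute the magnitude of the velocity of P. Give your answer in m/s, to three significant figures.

ω = 296.2 rad/s.  Crank-pin speed |V_A| = rω = 4.3239 m/s, perpendicular to OA.
Rod angle: sinφ = −(r/L) sinθ ⇒ φ = -10.560°; ω_rod = −rω cosθ/√(L²−r²sin²θ) = +31.492 rad/s.
V_P = V_A + ω_rod × AP, with AP = 0.0152 m along the rod.
Components: V_Px = −rω sinθ − a·ω_rod·sinφ = -3.6682 m/s;  V_Py = rω cosθ + a·ω_rod·cosφ = -1.6718 m/s.
|V_P| = √(V_Px² + V_Py²) = 4.0312 m/s.

4.03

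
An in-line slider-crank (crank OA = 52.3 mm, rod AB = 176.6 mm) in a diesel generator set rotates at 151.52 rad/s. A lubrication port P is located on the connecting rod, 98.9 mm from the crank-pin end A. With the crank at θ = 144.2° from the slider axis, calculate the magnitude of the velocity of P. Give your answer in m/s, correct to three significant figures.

4.90

ω = 151.5 rad/s.  Crank-pin speed |V_A| = rω = 7.9245 m/s, perpendicular to OA.
Rod angle: sinφ = −(r/L) sinθ ⇒ φ = -9.976°; ω_rod = −rω cosθ/√(L²−r²sin²θ) = +36.953 rad/s.
V_P = V_A + ω_rod × AP, with AP = 0.0989 m along the rod.
Components: V_Px = −rω sinθ − a·ω_rod·sinφ = -4.0024 m/s;  V_Py = rω cosθ + a·ω_rod·cosφ = -2.8279 m/s.
|V_P| = √(V_Px² + V_Py²) = 4.9006 m/s.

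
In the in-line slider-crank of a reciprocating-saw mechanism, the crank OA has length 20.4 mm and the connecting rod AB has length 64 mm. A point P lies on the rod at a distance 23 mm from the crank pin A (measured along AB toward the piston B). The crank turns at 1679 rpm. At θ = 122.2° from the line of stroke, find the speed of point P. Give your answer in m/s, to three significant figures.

ω = 175.8 rad/s.  Crank-pin speed |V_A| = rω = 3.5868 m/s, perpendicular to OA.
Rod angle: sinφ = −(r/L) sinθ ⇒ φ = -15.648°; ω_rod = −rω cosθ/√(L²−r²sin²θ) = +31.014 rad/s.
V_P = V_A + ω_rod × AP, with AP = 0.023 m along the rod.
Components: V_Px = −rω sinθ − a·ω_rod·sinφ = -2.8427 m/s;  V_Py = rω cosθ + a·ω_rod·cosφ = -1.2244 m/s.
|V_P| = √(V_Px² + V_Py²) = 3.0952 m/s.

3.10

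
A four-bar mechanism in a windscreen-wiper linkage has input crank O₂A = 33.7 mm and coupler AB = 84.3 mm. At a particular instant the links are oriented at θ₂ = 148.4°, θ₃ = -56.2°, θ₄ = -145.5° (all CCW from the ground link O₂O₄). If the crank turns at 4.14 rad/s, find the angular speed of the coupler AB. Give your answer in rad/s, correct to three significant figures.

ω₂ = 4.14 rad/s
Differentiating the loop-closure r₂e^{iθ₂}+r₃e^{iθ₃}=r₁+r₄e^{iθ₄} gives r₂ω₂e^{iθ₂}+r₃ω₃e^{iθ₃}=r₄ω₄e^{iθ₄}.
Eliminating the other unknown: ω₃ = r₂ω₂ sin(θ₄−θ₂) / [r₃ sin(θ₃−θ₄)].
Numerator sine = +0.91425; denominator sine = +0.99993.
Result = 0.0337·4.14·(+0.91425) / (0.0843·(+0.99993)) = +1.5132 rad/s; magnitude 1.5132 rad/s.

1.51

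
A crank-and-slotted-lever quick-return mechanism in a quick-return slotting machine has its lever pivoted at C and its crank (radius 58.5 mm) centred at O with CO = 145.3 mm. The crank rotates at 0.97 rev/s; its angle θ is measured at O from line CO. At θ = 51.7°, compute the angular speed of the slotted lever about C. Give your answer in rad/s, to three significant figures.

1.51

ω = 6.095 rad/s (from 0.97 rev/s).
Crank pin A relative to C: A = (d + r cosθ, r sinθ); lever angle φ = atan2(r sinθ, d + r cosθ).
Differentiating tanφ: φ̇ = rω(d cosθ + r)/(d² + r² + 2dr cosθ).
d² + r² + 2dr cosθ = |CA|² = 0.0350706 m²;  d cosθ + r = +0.14855 m.
|ω_lever| = |0.0585·6.095·+0.14855| / 0.0350706 = 1.5102 rad/s.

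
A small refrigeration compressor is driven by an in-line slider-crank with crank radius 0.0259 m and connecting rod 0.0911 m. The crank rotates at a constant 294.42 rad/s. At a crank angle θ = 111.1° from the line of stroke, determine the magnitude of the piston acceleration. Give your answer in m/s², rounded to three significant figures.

1290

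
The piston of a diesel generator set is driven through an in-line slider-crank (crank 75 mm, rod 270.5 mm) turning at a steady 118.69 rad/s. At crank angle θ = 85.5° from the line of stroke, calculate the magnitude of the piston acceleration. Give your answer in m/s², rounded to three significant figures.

ω = 118.7 rad/s
x(θ) = r cosθ + √(L² − r² sin²θ); with ω constant, a = ω²·d²x/dθ².
d²x/dθ² = −r cosθ − r²(cos2θ)/√u − r⁴ sin²2θ/(4u^{3/2}),  u = L² − r² sin²θ = 0.0675799 m².
Substituting r = 0.075 m, L = 0.2705 m, θ = 85.5°: d²x/dθ² = +0.015476 m.
a = ω²·d²x/dθ² = (118.7)²·(+0.015476) = +218.02 m/s²;  |a| = 218.02 m/s².

218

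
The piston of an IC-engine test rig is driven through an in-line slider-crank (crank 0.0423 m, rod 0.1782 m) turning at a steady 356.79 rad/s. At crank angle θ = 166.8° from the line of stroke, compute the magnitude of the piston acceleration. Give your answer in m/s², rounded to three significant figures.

4090

ω = 356.8 rad/s
x(θ) = r cosθ + √(L² − r² sin²θ); with ω constant, a = ω²·d²x/dθ².
d²x/dθ² = −r cosθ − r²(cos2θ)/√u − r⁴ sin²2θ/(4u^{3/2}),  u = L² − r² sin²θ = 0.0316619 m².
Substituting r = 0.0423 m, L = 0.1782 m, θ = 166.8°: d²x/dθ² = +0.032147 m.
a = ω²·d²x/dθ² = (356.8)²·(+0.032147) = +4092.3 m/s²;  |a| = 4092.3 m/s².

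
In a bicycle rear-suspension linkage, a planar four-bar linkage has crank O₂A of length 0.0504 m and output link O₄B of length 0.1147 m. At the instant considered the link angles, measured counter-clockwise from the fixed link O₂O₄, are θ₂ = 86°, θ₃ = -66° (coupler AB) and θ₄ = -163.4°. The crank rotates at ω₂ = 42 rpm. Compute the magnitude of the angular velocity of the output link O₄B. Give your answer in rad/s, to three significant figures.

0.915

ω₂ = 4.398 rad/s (from 42 rpm).
Differentiating the loop-closure r₂e^{iθ₂}+r₃e^{iθ₃}=r₁+r₄e^{iθ₄} gives r₂ω₂e^{iθ₂}+r₃ω₃e^{iθ₃}=r₄ω₄e^{iθ₄}.
Eliminating the other unknown: ω₄ = r₂ω₂ sin(θ₂−θ₃) / [r₄ sin(θ₄−θ₃)].
Numerator sine = +0.46947; denominator sine = -0.99167.
Result = 0.0504·4.398·(+0.46947) / (0.1147·(-0.99167)) = -0.91493 rad/s; magnitude 0.91493 rad/s.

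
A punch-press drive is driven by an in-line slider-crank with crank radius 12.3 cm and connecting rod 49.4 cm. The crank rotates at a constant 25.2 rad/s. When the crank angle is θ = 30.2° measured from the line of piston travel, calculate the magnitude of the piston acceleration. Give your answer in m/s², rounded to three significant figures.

ω = 25.2 rad/s
x(θ) = r cosθ + √(L² − r² sin²θ); with ω constant, a = ω²·d²x/dθ².
d²x/dθ² = −r cosθ − r²(cos2θ)/√u − r⁴ sin²2θ/(4u^{3/2}),  u = L² − r² sin²θ = 0.240208 m².
Substituting r = 0.123 m, L = 0.494 m, θ = 30.2°: d²x/dθ² = -0.12192 m.
a = ω²·d²x/dθ² = (25.2)²·(-0.12192) = -77.424 m/s²;  |a| = 77.424 m/s².

77.4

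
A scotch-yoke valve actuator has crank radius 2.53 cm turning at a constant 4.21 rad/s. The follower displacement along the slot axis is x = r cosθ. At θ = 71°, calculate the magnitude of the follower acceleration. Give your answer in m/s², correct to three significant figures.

0.146

ω = 4.21 rad/s
x = r cosθ ⇒ ẍ = −rω² cosθ (ω constant).
|a| = rω²|cosθ| = 0.0253·(4.21)²·|cos 71°| = 0.14599 m/s².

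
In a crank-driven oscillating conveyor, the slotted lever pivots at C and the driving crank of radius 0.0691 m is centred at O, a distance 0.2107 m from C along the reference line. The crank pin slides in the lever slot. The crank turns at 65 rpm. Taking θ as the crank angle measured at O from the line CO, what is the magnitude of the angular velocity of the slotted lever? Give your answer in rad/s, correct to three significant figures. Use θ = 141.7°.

ω = 6.807 rad/s (from 65 rpm).
Crank pin A relative to C: A = (d + r cosθ, r sinθ); lever angle φ = atan2(r sinθ, d + r cosθ).
Differentiating tanφ: φ̇ = rω(d cosθ + r)/(d² + r² + 2dr cosθ).
d² + r² + 2dr cosθ = |CA|² = 0.0263176 m²;  d cosθ + r = -0.096252 m.
|ω_lever| = |0.0691·6.807·-0.096252| / 0.0263176 = 1.7202 rad/s.

1.72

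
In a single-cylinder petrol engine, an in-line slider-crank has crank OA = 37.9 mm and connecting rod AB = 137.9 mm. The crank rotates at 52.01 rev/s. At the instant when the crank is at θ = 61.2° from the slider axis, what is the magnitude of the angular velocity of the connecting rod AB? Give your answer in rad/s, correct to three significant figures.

44.6

ω = 326.8 rad/s (converted from 52.01 rev/s).
The rod makes angle φ with the slider axis where L sinφ = r sinθ; differentiating, L cosφ·φ̇ = r ω cosθ.
L cosφ = √(L² − r² sin²θ) = 0.13384 m.
|ω_rod| = r ω |cosθ| / √(L² − r² sin²θ) = 0.0379·326.8·0.48175/0.13384 = 44.58 rad/s.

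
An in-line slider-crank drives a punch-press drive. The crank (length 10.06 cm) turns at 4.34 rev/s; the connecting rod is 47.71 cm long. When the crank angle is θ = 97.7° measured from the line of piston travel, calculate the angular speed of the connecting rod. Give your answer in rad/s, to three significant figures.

0.788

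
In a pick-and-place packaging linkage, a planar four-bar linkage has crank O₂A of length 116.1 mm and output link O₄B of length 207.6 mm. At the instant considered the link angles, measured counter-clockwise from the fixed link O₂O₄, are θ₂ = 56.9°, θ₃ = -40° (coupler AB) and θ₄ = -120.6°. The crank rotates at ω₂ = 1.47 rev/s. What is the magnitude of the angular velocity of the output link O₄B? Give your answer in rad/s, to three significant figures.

5.20

ω₂ = 9.236 rad/s (from 1.47 rev/s).
Differentiating the loop-closure r₂e^{iθ₂}+r₃e^{iθ₃}=r₁+r₄e^{iθ₄} gives r₂ω₂e^{iθ₂}+r₃ω₃e^{iθ₃}=r₄ω₄e^{iθ₄}.
Eliminating the other unknown: ω₄ = r₂ω₂ sin(θ₂−θ₃) / [r₄ sin(θ₄−θ₃)].
Numerator sine = +0.99276; denominator sine = -0.98657.
Result = 0.1161·9.236·(+0.99276) / (0.2076·(-0.98657)) = -5.1978 rad/s; magnitude 5.1978 rad/s.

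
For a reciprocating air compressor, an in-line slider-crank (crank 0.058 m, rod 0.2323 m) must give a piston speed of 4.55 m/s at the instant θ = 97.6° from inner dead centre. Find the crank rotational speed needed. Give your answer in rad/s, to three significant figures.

81.9

For an in-line slider-crank, |v_piston| = rω|sinθ|·[1 + r cosθ/√(L² − r² sin²θ)].
With r = 0.058 m, L = 0.2323 m, θ = 97.6°: the bracketed kinematic factor |dx/dθ| = 0.055531 m.
ω = v/|dx/dθ| = 4.55/0.055531 = 81.936 rad/s.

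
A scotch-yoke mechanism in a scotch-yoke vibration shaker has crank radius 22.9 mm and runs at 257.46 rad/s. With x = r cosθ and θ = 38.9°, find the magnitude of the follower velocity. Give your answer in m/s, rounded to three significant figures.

3.70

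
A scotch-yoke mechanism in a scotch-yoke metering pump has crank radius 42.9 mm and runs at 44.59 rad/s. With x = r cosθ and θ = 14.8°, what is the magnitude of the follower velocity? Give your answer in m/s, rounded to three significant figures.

ω = 44.59 rad/s
x = r cosθ ⇒ ẋ = −rω sinθ.
|v| = rω|sinθ| = 0.0429·44.59·|sin 14.8°| = 0.48865 m/s.

0.489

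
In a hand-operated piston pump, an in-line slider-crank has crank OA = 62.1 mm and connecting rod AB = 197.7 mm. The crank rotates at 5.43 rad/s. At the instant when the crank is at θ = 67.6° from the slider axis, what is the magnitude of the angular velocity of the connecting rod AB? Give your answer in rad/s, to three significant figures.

0.679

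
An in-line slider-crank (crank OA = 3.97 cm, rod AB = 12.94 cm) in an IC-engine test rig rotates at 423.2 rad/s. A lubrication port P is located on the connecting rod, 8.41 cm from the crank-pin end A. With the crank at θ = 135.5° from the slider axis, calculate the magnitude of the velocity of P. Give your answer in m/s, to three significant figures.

ω = 423.2 rad/s.  Crank-pin speed |V_A| = rω = 16.801 m/s, perpendicular to OA.
Rod angle: sinφ = −(r/L) sinθ ⇒ φ = -12.418°; ω_rod = −rω cosθ/√(L²−r²sin²θ) = +94.825 rad/s.
V_P = V_A + ω_rod × AP, with AP = 0.0841 m along the rod.
Components: V_Px = −rω sinθ − a·ω_rod·sinφ = -10.061 m/s;  V_Py = rω cosθ + a·ω_rod·cosφ = -4.1951 m/s.
|V_P| = √(V_Px² + V_Py²) = 10.901 m/s.

10.9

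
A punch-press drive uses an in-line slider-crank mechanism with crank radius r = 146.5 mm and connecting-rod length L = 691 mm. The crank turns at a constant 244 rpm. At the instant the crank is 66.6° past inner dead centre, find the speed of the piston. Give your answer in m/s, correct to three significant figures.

ω = 2π·244/60 = 25.55 rad/s
For an in-line slider-crank, x = r cosθ + √(L² − r² sin²θ), so v = −rω sinθ·[1 + r cosθ/√(L² − r² sin²θ)].
With r = 0.1465 m, L = 0.691 m, θ = 66.6°: √(L² − r² sin²θ) = 0.67779 m.
v = −0.1465·25.55·0.91775·[1 + 0.1465·0.39715/0.67779] = -3.7303 m/s.
|v| = 3.7303 m/s.

3.73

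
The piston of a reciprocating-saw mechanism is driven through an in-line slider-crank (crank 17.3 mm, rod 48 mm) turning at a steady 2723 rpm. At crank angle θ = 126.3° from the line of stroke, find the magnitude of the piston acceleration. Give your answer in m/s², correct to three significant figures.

ω = 2π·2723/60 = 285.2 rad/s
x(θ) = r cosθ + √(L² − r² sin²θ); with ω constant, a = ω²·d²x/dθ².
d²x/dθ² = −r cosθ − r²(cos2θ)/√u − r⁴ sin²2θ/(4u^{3/2}),  u = L² − r² sin²θ = 0.00210961 m².
Substituting r = 0.0173 m, L = 0.048 m, θ = 126.3°: d²x/dθ² = +0.01198 m.
a = ω²·d²x/dθ² = (285.2)²·(+0.01198) = +974.11 m/s²;  |a| = 974.11 m/s².

974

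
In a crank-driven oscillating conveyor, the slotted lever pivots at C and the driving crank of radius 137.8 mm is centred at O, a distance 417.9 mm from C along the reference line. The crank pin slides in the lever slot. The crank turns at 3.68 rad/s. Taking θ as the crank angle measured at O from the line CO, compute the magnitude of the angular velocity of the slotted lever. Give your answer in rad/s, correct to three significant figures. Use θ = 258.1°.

0.154

ω = 3.68 rad/s
Crank pin A relative to C: A = (d + r cosθ, r sinθ); lever angle φ = atan2(r sinθ, d + r cosθ).
Differentiating tanφ: φ̇ = rω(d cosθ + r)/(d² + r² + 2dr cosθ).
d² + r² + 2dr cosθ = |CA|² = 0.16988 m²;  d cosθ + r = +0.051627 m.
|ω_lever| = |0.1378·3.68·+0.051627| / 0.16988 = 0.15411 rad/s.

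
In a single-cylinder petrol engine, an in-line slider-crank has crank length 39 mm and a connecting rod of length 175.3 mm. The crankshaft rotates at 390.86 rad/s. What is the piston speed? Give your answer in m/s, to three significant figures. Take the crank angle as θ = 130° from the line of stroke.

ω = 390.9 rad/s
For an in-line slider-crank, x = r cosθ + √(L² − r² sin²θ), so v = −rω sinθ·[1 + r cosθ/√(L² − r² sin²θ)].
With r = 0.039 m, L = 0.1753 m, θ = 130°: √(L² − r² sin²θ) = 0.17274 m.
v = −0.039·390.9·0.76604·[1 + 0.039·-0.64279/0.17274] = -9.9825 m/s.
|v| = 9.9825 m/s.

9.98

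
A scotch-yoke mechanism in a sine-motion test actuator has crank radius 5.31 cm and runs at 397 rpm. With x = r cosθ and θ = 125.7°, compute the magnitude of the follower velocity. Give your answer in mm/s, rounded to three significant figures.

1790

ω = 41.57 rad/s (from 397 rpm).
x = r cosθ ⇒ ẋ = −rω sinθ.
|v| = rω|sinθ| = 0.0531·41.57·|sin 125.7°| = 1.7927 m/s = 1792.7 mm/s.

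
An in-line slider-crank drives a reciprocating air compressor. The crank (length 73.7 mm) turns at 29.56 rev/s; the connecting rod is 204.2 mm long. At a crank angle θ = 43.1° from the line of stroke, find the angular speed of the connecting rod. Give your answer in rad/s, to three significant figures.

50.5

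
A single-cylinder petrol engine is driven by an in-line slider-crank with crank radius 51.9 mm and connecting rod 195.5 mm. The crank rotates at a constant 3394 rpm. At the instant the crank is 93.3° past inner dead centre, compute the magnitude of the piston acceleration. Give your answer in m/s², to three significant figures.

2170

ω = 2π·3394/60 = 355.4 rad/s
x(θ) = r cosθ + √(L² − r² sin²θ); with ω constant, a = ω²·d²x/dθ².
d²x/dθ² = −r cosθ − r²(cos2θ)/√u − r⁴ sin²2θ/(4u^{3/2}),  u = L² − r² sin²θ = 0.0355356 m².
Substituting r = 0.0519 m, L = 0.1955 m, θ = 93.3°: d²x/dθ² = +0.017178 m.
a = ω²·d²x/dθ² = (355.4)²·(+0.017178) = +2170 m/s²;  |a| = 2170 m/s².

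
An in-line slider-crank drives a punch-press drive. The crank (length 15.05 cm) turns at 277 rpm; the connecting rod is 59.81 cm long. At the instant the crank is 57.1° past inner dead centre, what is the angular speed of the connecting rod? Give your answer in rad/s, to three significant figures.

ω = 29.01 rad/s (converted from 277 rpm).
The rod makes angle φ with the slider axis where L sinφ = r sinθ; differentiating, L cosφ·φ̇ = r ω cosθ.
L cosφ = √(L² − r² sin²θ) = 0.5846 m.
|ω_rod| = r ω |cosθ| / √(L² − r² sin²θ) = 0.1505·29.01·0.54317/0.5846 = 4.0563 rad/s.

4.06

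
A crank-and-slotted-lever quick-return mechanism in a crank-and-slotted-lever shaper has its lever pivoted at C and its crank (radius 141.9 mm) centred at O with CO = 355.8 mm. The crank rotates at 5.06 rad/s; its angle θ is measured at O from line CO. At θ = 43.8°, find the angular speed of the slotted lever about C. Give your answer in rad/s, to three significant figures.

ω = 5.06 rad/s
Crank pin A relative to C: A = (d + r cosθ, r sinθ); lever angle φ = atan2(r sinθ, d + r cosθ).
Differentiating tanφ: φ̇ = rω(d cosθ + r)/(d² + r² + 2dr cosθ).
d² + r² + 2dr cosθ = |CA|² = 0.21961 m²;  d cosθ + r = +0.3987 m.
|ω_lever| = |0.1419·5.06·+0.3987| / 0.21961 = 1.3036 rad/s.

1.30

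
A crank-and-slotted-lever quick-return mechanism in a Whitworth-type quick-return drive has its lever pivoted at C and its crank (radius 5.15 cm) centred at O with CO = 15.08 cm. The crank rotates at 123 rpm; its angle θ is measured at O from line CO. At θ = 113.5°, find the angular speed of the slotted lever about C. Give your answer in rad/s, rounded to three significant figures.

0.298

ω = 12.88 rad/s (from 123 rpm).
Crank pin A relative to C: A = (d + r cosθ, r sinθ); lever angle φ = atan2(r sinθ, d + r cosθ).
Differentiating tanφ: φ̇ = rω(d cosθ + r)/(d² + r² + 2dr cosθ).
d² + r² + 2dr cosθ = |CA|² = 0.0191994 m²;  d cosθ + r = -0.0086314 m.
|ω_lever| = |0.0515·12.88·-0.0086314| / 0.0191994 = 0.29822 rad/s.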